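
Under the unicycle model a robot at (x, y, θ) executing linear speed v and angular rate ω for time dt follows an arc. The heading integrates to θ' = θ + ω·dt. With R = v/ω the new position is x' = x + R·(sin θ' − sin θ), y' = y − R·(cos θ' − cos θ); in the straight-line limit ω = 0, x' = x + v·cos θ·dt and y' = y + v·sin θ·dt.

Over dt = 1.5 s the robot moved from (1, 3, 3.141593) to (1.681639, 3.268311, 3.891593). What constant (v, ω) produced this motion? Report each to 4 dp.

Δθ = 3.891593 − 3.141593 = 0.750000
ω = Δθ/dt = 0.750000/1.5 = 0.5000
R = Δx/(sin θ' − sin θ) = -1.0000
v = R·ω = -1.0000·0.5000 = -0.5000

v = -0.5000, ω = 0.5000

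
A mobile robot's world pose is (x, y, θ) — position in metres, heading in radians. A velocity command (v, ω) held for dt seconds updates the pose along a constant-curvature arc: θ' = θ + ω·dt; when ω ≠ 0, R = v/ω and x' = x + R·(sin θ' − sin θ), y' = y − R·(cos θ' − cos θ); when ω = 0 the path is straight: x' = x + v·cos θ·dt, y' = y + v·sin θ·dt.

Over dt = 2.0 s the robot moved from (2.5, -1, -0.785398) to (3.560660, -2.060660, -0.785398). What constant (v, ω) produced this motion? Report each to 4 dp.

Δθ = -0.785398 − -0.785398 = 0.000000
ω = Δθ/dt = 0.000000/2.0 = 0.0000
ω = 0 → v = (Δx·cos θ + Δy·sin θ)/dt = 0.7500

v = 0.7500, ω = 0.0000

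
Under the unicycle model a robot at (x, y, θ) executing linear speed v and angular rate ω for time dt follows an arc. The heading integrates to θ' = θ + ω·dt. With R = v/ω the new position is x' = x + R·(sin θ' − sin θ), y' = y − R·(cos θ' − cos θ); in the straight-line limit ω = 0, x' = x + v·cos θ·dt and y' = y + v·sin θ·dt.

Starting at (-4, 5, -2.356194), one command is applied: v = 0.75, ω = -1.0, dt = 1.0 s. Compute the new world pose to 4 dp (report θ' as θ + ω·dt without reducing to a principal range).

(-4.6900, 4.7975, -3.3562)

θ' = -2.3562 + -1.0·1.0 = -3.3562
R = v/ω = 0.75/-1.0 = -0.7500
x' = -4 + -0.7500·(sin -3.3562 − sin -2.3562) = -4.6900
y' = 5 − -0.7500·(cos -3.3562 − cos -2.3562) = 4.7975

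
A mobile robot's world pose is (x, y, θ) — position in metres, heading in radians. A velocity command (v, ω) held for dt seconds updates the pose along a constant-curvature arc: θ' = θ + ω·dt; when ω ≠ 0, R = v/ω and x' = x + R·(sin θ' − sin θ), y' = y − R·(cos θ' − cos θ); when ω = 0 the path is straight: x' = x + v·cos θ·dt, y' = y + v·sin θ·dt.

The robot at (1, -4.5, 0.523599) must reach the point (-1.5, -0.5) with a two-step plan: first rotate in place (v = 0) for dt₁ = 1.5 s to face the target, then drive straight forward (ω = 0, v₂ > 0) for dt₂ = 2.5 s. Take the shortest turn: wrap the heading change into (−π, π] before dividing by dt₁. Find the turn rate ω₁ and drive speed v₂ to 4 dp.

heading to target = atan2(-0.5−-4.5, -1.5−1) = 2.1294
Δθ = wrap(2.1294 − 0.5236) = 1.6058; ω₁ = Δθ/dt₁ = 1.0705
distance = √((-1.5−1)² + (-0.5−-4.5)²) = 4.7170; v₂ = distance/dt₂ = 1.8868

ω₁ = 1.0705, v₂ = 1.8868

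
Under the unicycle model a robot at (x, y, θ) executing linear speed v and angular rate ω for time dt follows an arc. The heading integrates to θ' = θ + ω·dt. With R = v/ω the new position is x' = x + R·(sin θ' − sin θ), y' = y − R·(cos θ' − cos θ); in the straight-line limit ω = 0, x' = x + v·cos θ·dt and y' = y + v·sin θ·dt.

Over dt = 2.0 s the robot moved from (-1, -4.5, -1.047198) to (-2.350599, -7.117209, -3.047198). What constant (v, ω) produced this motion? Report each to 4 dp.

Δθ = -3.047198 − -1.047198 = -2.000000
ω = Δθ/dt = -2.000000/2.0 = -1.0000
R = −Δy/(cos θ' − cos θ) = -1.7500
v = R·ω = -1.7500·-1.0000 = 1.7500

v = 1.7500, ω = -1.0000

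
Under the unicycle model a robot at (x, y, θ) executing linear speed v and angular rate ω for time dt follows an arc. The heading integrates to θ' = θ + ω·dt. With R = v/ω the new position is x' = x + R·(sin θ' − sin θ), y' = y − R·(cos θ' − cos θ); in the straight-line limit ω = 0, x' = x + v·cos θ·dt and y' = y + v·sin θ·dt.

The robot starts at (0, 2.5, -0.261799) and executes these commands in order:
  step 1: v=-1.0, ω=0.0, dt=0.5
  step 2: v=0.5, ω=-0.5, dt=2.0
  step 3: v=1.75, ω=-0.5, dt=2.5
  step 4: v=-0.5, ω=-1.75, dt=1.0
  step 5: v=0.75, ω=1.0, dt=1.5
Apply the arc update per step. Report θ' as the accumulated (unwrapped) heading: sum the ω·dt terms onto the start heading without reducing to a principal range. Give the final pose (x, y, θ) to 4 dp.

(-1.5897, -1.6618, -2.7618)

step 1: θ'=-0.2618 (straight) → pose (-0.4830, 2.6294, -0.2618)
step 2: θ'=-1.2618 (R=-1.0000) → pose (0.2109, 1.9676, -1.2618)
step 3: θ'=-2.5118 (R=-3.5000) → pose (-1.0620, -1.9253, -2.5118)
step 4: θ'=-4.2618 (R=0.2857) → pose (-0.6365, -2.0318, -4.2618)
step 5: θ'=-2.7618 (R=0.7500) → pose (-1.5897, -1.6618, -2.7618)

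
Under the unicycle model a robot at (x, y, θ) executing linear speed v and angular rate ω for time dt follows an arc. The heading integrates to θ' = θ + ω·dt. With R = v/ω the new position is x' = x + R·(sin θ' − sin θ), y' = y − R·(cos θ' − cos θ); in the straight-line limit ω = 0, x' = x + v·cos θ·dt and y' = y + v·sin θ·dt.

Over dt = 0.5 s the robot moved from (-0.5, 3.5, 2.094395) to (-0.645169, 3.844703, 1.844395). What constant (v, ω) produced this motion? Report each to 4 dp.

v = 0.7500, ω = -0.5000

Δθ = 1.844395 − 2.094395 = -0.250000
ω = Δθ/dt = -0.250000/0.5 = -0.5000
R = −Δy/(cos θ' − cos θ) = -1.5000
v = R·ω = -1.5000·-0.5000 = 0.7500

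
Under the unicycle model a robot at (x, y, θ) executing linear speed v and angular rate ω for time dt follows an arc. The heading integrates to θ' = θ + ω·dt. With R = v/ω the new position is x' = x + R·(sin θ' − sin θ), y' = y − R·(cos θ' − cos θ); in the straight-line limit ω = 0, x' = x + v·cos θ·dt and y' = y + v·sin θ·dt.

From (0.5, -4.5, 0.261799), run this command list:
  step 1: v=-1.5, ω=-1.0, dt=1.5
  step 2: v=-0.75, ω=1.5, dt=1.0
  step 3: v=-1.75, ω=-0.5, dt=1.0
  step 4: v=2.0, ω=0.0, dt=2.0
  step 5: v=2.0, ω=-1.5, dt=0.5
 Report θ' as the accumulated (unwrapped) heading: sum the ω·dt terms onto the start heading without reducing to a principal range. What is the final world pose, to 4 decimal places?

(1.0461, -4.7475, -0.9882)

step 1: θ'=-1.2382 (R=1.5000) → pose (-1.3060, -3.5409, -1.2382)
step 2: θ'=0.2618 (R=-0.5000) → pose (-1.9080, -3.2211, 0.2618)
step 3: θ'=-0.2382 (R=3.5000) → pose (-3.6397, -3.2416, -0.2382)
step 4: θ'=-0.2382 (straight) → pose (0.2473, -4.1854, -0.2382)
step 5: θ'=-0.9882 (R=-1.3333) → pose (1.0461, -4.7475, -0.9882)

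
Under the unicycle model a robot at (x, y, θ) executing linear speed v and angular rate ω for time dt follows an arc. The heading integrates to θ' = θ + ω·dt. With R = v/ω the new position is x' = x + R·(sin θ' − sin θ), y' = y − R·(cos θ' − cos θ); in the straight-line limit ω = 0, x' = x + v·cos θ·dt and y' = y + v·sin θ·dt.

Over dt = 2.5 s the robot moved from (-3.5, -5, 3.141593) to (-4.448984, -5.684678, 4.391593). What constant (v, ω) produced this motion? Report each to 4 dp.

Δθ = 4.391593 − 3.141593 = 1.250000
ω = Δθ/dt = 1.250000/2.5 = 0.5000
R = Δx/(sin θ' − sin θ) = 1.0000
v = R·ω = 1.0000·0.5000 = 0.5000

v = 0.5000, ω = 0.5000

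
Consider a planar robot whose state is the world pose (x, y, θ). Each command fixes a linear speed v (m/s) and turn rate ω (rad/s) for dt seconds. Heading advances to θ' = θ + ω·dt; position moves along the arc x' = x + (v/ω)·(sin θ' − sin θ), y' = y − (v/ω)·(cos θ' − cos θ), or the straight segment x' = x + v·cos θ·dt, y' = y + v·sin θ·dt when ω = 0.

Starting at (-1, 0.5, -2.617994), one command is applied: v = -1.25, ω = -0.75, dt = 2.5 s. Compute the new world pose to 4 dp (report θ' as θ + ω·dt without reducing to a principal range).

(1.4600, -0.5806, -4.4930)

θ' = -2.6180 + -0.75·2.5 = -4.4930
R = v/ω = -1.25/-0.75 = 1.6667
x' = -1 + 1.6667·(sin -4.4930 − sin -2.6180) = 1.4600
y' = 0.5 − 1.6667·(cos -4.4930 − cos -2.6180) = -0.5806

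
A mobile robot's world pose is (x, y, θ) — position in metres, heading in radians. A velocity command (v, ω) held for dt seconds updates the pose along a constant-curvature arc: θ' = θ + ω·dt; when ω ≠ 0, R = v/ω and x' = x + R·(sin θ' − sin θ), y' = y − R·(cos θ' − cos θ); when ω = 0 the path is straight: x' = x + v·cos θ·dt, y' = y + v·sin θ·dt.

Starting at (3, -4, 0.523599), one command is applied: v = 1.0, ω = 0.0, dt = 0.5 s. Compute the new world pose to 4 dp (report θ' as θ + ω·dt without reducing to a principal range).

θ' = 0.5236 + 0.0·0.5 = 0.5236
ω = 0 → straight: x' = 3 + 1.0·cos(0.5236)·0.5 = 3.4330
y' = -4 + 1.0·sin(0.5236)·0.5 = -3.7500

(3.4330, -3.7500, 0.5236)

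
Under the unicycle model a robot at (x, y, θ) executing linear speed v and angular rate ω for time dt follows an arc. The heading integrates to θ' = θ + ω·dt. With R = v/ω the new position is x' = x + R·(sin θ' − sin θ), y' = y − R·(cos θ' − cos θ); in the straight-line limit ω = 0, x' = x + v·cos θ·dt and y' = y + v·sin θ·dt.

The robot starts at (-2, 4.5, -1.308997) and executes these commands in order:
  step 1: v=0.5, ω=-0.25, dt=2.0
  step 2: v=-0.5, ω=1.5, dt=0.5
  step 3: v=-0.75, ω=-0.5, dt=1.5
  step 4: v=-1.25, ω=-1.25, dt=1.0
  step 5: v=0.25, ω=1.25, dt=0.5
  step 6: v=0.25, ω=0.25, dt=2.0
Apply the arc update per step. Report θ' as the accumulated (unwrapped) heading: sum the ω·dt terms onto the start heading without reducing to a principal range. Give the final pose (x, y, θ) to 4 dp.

(-1.6805, 5.1496, -1.9340)

step 1: θ'=-1.8090 (R=-2.0000) → pose (-1.9883, 3.5105, -1.8090)
step 2: θ'=-1.0590 (R=-0.3333) → pose (-2.0216, 3.7524, -1.0590)
step 3: θ'=-1.8090 (R=1.5000) → pose (-2.1715, 4.8409, -1.8090)
step 4: θ'=-3.0590 (R=1.0000) → pose (-1.2822, 5.6015, -3.0590)
step 5: θ'=-2.4340 (R=0.2000) → pose (-1.3957, 5.5542, -2.4340)
step 6: θ'=-1.9340 (R=1.0000) → pose (-1.6805, 5.1496, -1.9340)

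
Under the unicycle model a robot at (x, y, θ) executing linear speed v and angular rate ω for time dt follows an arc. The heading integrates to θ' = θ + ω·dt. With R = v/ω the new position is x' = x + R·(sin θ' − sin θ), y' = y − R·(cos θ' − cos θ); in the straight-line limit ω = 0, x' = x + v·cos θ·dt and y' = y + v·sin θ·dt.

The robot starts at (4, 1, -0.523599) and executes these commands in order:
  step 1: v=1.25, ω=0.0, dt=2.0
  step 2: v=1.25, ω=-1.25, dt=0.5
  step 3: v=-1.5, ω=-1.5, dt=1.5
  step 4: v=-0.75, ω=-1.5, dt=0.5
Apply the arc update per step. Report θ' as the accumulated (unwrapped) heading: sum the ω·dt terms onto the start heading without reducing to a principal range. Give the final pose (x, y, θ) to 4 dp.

step 1: θ'=-0.5236 (straight) → pose (6.1651, -0.2500, -0.5236)
step 2: θ'=-1.1486 (R=-1.0000) → pose (6.5773, -0.7063, -1.1486)
step 3: θ'=-3.3986 (R=1.0000) → pose (7.7436, 0.6707, -3.3986)
step 4: θ'=-4.1486 (R=0.5000) → pose (8.0392, 0.4543, -4.1486)

(8.0392, 0.4543, -4.1486)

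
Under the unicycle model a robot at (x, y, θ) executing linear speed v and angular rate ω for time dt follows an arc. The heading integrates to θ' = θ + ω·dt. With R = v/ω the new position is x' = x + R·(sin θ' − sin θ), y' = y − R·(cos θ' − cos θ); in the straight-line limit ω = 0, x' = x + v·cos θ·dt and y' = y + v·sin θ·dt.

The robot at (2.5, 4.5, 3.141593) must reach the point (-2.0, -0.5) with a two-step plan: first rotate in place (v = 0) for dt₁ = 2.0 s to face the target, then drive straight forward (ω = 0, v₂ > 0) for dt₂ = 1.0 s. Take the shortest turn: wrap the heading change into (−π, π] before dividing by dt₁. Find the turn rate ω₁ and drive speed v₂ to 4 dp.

ω₁ = 0.4190, v₂ = 6.7268

heading to target = atan2(-0.5−4.5, -2−2.5) = -2.3036
Δθ = wrap(-2.3036 − 3.1416) = 0.8380; ω₁ = Δθ/dt₁ = 0.4190
distance = √((-2−2.5)² + (-0.5−4.5)²) = 6.7268; v₂ = distance/dt₂ = 6.7268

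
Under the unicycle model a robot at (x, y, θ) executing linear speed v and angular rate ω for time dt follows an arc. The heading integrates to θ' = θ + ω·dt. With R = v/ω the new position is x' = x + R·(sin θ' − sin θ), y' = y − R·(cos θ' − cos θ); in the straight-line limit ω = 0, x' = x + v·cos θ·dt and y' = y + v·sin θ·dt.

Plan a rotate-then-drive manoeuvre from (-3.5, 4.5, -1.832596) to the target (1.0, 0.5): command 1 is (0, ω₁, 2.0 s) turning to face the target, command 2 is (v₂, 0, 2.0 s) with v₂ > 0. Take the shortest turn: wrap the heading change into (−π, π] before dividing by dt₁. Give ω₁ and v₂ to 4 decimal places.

ω₁ = 0.5530, v₂ = 3.0104

heading to target = atan2(0.5−4.5, 1−-3.5) = -0.7266
Δθ = wrap(-0.7266 − -1.8326) = 1.1060; ω₁ = Δθ/dt₁ = 0.5530
distance = √((1−-3.5)² + (0.5−4.5)²) = 6.0208; v₂ = distance/dt₂ = 3.0104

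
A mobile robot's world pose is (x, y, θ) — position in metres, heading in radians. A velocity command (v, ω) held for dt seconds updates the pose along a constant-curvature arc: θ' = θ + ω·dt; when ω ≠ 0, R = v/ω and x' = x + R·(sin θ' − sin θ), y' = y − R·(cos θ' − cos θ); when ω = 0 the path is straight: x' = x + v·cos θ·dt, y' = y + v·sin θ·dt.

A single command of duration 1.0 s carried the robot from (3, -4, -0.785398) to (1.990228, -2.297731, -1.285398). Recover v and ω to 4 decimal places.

Δθ = -1.285398 − -0.785398 = -0.500000
ω = Δθ/dt = -0.500000/1.0 = -0.5000
R = −Δy/(cos θ' − cos θ) = 4.0000
v = R·ω = 4.0000·-0.5000 = -2.0000

v = -2.0000, ω = -0.5000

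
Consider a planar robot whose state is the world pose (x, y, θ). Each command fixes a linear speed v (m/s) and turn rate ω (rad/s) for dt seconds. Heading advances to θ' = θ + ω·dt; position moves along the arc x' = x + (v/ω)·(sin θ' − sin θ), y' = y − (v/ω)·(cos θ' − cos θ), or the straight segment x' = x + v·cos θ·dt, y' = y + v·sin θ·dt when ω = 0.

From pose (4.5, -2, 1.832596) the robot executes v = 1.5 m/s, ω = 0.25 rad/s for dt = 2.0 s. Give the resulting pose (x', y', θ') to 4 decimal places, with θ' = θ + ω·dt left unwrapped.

(3.0460, 0.5884, 2.3326)

θ' = 1.8326 + 0.25·2.0 = 2.3326
R = v/ω = 1.5/0.25 = 6.0000
x' = 4.5 + 6.0000·(sin 2.3326 − sin 1.8326) = 3.0460
y' = -2 − 6.0000·(cos 2.3326 − cos 1.8326) = 0.5884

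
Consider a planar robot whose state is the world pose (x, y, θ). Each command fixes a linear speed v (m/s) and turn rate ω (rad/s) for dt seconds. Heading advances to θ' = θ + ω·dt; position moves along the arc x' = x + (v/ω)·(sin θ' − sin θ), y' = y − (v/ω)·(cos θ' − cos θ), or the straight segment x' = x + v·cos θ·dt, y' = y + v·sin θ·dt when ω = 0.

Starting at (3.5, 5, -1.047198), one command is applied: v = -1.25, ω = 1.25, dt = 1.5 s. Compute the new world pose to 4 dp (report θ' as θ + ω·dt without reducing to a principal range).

(1.8975, 5.1765, 0.8278)

θ' = -1.0472 + 1.25·1.5 = 0.8278
R = v/ω = -1.25/1.25 = -1.0000
x' = 3.5 + -1.0000·(sin 0.8278 − sin -1.0472) = 1.8975
y' = 5 − -1.0000·(cos 0.8278 − cos -1.0472) = 5.1765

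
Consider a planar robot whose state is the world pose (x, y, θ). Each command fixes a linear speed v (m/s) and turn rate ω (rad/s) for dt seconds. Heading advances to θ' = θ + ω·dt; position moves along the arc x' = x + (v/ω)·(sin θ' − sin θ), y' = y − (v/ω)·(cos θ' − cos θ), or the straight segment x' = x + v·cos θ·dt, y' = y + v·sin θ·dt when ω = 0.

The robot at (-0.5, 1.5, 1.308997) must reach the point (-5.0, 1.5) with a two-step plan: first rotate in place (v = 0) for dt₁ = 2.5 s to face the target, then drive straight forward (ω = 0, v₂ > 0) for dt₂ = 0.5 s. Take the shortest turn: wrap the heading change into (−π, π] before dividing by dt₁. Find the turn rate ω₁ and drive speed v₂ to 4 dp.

heading to target = atan2(1.5−1.5, -5−-0.5) = 3.1416
Δθ = wrap(3.1416 − 1.3090) = 1.8326; ω₁ = Δθ/dt₁ = 0.7330
distance = √((-5−-0.5)² + (1.5−1.5)²) = 4.5000; v₂ = distance/dt₂ = 9.0000

ω₁ = 0.7330, v₂ = 9.0000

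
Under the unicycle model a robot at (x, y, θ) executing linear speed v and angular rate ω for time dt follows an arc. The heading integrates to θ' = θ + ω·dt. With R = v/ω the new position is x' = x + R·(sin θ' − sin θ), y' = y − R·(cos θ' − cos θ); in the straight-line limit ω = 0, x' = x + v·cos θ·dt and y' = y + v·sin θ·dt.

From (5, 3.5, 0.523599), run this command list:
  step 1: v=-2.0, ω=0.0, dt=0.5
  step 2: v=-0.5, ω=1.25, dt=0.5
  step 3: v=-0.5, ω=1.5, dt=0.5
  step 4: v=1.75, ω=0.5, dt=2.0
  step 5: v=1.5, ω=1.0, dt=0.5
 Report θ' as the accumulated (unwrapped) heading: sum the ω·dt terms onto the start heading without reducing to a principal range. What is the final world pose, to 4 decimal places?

(0.7439, 4.8387, 3.3986)

step 1: θ'=0.5236 (straight) → pose (4.1340, 3.0000, 0.5236)
step 2: θ'=1.1486 (R=-0.4000) → pose (3.9691, 2.8175, 1.1486)
step 3: θ'=1.8986 (R=-0.3333) → pose (3.9576, 2.5736, 1.8986)
step 4: θ'=2.8986 (R=3.5000) → pose (1.4861, 4.8439, 2.8986)
step 5: θ'=3.3986 (R=1.5000) → pose (0.7439, 4.8387, 3.3986)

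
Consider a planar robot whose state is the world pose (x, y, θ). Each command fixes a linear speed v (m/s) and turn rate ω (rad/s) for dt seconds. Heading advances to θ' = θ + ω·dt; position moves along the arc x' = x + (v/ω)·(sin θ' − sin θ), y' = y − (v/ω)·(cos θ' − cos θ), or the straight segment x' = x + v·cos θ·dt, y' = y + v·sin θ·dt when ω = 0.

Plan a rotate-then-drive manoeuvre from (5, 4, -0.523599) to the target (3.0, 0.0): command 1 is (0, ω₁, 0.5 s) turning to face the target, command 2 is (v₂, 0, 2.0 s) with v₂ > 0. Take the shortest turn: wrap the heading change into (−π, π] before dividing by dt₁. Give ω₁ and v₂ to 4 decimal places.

ω₁ = -3.0217, v₂ = 2.2361

heading to target = atan2(0−4, 3−5) = -2.0344
Δθ = wrap(-2.0344 − -0.5236) = -1.5108; ω₁ = Δθ/dt₁ = -3.0217
distance = √((3−5)² + (0−4)²) = 4.4721; v₂ = distance/dt₂ = 2.2361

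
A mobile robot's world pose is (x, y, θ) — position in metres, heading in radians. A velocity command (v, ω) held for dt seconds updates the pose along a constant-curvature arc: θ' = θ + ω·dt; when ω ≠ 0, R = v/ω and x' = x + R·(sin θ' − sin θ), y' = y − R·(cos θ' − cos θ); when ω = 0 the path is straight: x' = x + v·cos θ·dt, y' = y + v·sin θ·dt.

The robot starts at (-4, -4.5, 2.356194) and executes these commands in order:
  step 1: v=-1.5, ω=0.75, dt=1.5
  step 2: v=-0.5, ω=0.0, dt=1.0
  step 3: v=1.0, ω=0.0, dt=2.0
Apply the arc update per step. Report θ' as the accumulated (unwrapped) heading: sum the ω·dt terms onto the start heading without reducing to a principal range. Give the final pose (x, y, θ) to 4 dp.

(-3.3339, -5.4712, 3.4812)

step 1: θ'=3.4812 (R=-2.0000) → pose (-1.9196, -4.9716, 3.4812)
step 2: θ'=3.4812 (straight) → pose (-1.4481, -4.8050, 3.4812)
step 3: θ'=3.4812 (straight) → pose (-3.3339, -5.4712, 3.4812)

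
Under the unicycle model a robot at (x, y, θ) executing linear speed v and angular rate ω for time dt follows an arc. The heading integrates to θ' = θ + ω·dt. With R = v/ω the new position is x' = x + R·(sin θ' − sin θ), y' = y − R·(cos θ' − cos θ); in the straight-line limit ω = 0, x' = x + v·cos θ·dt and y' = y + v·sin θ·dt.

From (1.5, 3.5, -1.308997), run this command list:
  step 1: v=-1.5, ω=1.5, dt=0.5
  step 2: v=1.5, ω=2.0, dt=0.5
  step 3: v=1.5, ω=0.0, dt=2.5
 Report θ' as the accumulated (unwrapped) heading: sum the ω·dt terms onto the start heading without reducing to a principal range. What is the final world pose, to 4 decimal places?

(5.1735, 5.6472, 0.4410)

step 1: θ'=-0.5590 (R=-1.0000) → pose (1.0644, 4.0890, -0.5590)
step 2: θ'=0.4410 (R=0.7500) → pose (1.7823, 4.0466, 0.4410)
step 3: θ'=0.4410 (straight) → pose (5.1735, 5.6472, 0.4410)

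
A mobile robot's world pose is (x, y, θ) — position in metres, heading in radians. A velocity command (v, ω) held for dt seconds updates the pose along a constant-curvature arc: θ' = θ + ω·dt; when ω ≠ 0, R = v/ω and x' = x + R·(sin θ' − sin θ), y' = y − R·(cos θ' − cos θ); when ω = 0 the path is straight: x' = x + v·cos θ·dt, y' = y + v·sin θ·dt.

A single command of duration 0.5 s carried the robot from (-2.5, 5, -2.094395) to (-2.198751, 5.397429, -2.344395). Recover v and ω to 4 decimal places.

v = -1.0000, ω = -0.5000

Δθ = -2.344395 − -2.094395 = -0.250000
ω = Δθ/dt = -0.250000/0.5 = -0.5000
R = −Δy/(cos θ' − cos θ) = 2.0000
v = R·ω = 2.0000·-0.5000 = -1.0000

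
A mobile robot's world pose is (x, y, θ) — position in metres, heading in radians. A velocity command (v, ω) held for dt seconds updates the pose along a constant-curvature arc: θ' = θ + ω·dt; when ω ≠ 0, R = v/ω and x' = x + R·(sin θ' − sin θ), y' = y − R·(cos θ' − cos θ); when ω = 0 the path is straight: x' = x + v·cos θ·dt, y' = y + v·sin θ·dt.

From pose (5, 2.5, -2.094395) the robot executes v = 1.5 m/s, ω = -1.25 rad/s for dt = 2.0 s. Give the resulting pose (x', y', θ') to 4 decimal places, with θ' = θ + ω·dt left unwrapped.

θ' = -2.0944 + -1.25·2.0 = -4.5944
R = v/ω = 1.5/-1.25 = -1.2000
x' = 5 + -1.2000·(sin -4.5944 − sin -2.0944) = 2.7691
y' = 2.5 − -1.2000·(cos -4.5944 − cos -2.0944) = 2.9587

(2.7691, 2.9587, -4.5944)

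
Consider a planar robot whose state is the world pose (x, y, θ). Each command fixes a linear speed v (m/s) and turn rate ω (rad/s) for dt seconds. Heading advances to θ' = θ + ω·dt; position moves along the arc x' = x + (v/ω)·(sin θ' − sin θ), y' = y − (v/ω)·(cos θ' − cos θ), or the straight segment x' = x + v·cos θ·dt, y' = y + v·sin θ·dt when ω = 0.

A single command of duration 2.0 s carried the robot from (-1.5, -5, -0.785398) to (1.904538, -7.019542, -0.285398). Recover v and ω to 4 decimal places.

v = 2.0000, ω = 0.2500

Δθ = -0.285398 − -0.785398 = 0.500000
ω = Δθ/dt = 0.500000/2.0 = 0.2500
R = Δx/(sin θ' − sin θ) = 8.0000
v = R·ω = 8.0000·0.2500 = 2.0000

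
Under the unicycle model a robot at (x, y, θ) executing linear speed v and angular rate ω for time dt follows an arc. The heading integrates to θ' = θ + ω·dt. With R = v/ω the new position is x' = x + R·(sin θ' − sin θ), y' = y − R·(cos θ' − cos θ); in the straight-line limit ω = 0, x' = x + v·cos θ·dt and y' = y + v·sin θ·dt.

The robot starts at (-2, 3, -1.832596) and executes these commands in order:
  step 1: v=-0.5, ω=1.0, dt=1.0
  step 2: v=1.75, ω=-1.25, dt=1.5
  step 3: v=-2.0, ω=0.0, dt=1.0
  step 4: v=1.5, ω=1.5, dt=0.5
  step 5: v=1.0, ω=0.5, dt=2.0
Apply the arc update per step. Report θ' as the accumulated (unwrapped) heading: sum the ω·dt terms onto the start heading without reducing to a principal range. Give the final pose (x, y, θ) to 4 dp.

step 1: θ'=-0.8326 (R=-0.5000) → pose (-2.1131, 3.4659, -0.8326)
step 2: θ'=-2.7076 (R=-1.4000) → pose (-2.5600, 1.2535, -2.7076)
step 3: θ'=-2.7076 (straight) → pose (-0.7454, 2.0945, -2.7076)
step 4: θ'=-1.9576 (R=1.0000) → pose (-1.2510, 1.5645, -1.9576)
step 5: θ'=-0.9576 (R=2.0000) → pose (-1.0344, -0.3410, -0.9576)

(-1.0344, -0.3410, -0.9576)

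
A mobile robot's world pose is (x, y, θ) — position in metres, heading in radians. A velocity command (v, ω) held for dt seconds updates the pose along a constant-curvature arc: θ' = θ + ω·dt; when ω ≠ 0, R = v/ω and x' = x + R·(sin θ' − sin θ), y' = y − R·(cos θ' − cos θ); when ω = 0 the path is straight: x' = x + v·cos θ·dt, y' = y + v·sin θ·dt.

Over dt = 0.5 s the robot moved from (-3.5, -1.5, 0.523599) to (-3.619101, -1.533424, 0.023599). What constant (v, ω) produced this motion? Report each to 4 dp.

v = -0.2500, ω = -1.0000

Δθ = 0.023599 − 0.523599 = -0.500000
ω = Δθ/dt = -0.500000/0.5 = -1.0000
R = Δx/(sin θ' − sin θ) = 0.2500
v = R·ω = 0.2500·-1.0000 = -0.2500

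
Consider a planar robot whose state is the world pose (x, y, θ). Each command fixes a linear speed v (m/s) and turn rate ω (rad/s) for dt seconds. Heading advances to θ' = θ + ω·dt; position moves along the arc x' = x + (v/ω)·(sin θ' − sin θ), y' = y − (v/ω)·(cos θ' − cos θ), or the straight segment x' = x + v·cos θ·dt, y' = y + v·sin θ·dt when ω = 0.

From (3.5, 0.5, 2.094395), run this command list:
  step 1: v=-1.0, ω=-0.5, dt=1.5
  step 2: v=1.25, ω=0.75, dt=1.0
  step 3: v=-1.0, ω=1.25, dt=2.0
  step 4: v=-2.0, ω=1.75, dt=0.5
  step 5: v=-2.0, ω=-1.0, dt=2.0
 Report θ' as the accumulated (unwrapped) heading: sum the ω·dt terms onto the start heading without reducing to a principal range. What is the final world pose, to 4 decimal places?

(5.5291, 4.7507, 3.4694)

step 1: θ'=1.3444 (R=2.0000) → pose (3.7169, -0.9489, 1.3444)
step 2: θ'=2.0944 (R=1.6667) → pose (3.5362, 0.2585, 2.0944)
step 3: θ'=4.5944 (R=-0.8000) → pose (5.0234, 0.5643, 4.5944)
step 4: θ'=5.4694 (R=-1.1429) → pose (4.7192, 1.4837, 5.4694)
step 5: θ'=3.4694 (R=2.0000) → pose (5.5291, 4.7507, 3.4694)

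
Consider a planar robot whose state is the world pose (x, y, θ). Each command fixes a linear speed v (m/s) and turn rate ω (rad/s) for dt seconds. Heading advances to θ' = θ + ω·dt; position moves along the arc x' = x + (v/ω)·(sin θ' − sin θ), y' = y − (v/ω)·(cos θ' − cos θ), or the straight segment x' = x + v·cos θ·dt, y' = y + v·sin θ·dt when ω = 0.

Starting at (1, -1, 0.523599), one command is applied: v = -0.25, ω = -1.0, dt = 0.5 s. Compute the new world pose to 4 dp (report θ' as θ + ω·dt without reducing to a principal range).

θ' = 0.5236 + -1.0·0.5 = 0.0236
R = v/ω = -0.25/-1.0 = 0.2500
x' = 1 + 0.2500·(sin 0.0236 − sin 0.5236) = 0.8809
y' = -1 − 0.2500·(cos 0.0236 − cos 0.5236) = -1.0334

(0.8809, -1.0334, 0.0236)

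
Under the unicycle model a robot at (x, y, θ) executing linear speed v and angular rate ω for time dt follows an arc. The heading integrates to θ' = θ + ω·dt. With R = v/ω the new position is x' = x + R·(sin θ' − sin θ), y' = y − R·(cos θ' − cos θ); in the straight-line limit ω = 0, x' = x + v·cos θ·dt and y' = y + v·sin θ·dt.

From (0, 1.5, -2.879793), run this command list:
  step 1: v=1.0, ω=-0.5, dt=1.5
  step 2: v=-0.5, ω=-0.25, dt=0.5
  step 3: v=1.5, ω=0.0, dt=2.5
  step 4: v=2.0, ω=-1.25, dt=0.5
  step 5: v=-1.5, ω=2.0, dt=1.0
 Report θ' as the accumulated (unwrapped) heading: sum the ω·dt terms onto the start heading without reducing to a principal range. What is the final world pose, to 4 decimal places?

step 1: θ'=-3.6298 (R=-2.0000) → pose (-1.4557, 1.6655, -3.6298)
step 2: θ'=-3.7548 (R=2.0000) → pose (-1.2428, 1.5348, -3.7548)
step 3: θ'=-3.7548 (straight) → pose (-4.3096, 3.6928, -3.7548)
step 4: θ'=-4.3798 (R=-1.6000) → pose (-4.9011, 4.4789, -4.3798)
step 5: θ'=-2.3798 (R=-0.7500) → pose (-3.6746, 4.1811, -2.3798)

(-3.6746, 4.1811, -2.3798)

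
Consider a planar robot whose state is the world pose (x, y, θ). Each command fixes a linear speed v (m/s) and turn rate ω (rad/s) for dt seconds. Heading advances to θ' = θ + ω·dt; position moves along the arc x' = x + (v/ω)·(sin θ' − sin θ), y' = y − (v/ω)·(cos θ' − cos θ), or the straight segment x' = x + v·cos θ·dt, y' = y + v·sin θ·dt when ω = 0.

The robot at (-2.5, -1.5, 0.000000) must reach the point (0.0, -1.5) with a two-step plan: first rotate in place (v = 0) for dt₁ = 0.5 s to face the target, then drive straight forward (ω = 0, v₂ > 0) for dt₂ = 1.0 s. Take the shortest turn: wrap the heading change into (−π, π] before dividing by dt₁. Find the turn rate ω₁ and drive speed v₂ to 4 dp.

ω₁ = 0.0000, v₂ = 2.5000

heading to target = atan2(-1.5−-1.5, 0−-2.5) = 0.0000
Δθ = wrap(0.0000 − 0.0000) = 0.0000; ω₁ = Δθ/dt₁ = 0.0000
distance = √((0−-2.5)² + (-1.5−-1.5)²) = 2.5000; v₂ = distance/dt₂ = 2.5000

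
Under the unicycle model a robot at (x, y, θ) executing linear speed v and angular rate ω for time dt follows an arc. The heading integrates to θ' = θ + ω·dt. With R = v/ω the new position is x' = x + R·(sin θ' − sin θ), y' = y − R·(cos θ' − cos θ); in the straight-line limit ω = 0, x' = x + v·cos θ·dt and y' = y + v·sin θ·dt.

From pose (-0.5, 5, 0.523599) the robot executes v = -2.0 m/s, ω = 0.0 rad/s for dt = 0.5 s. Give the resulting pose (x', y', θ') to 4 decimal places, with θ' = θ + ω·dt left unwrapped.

θ' = 0.5236 + 0.0·0.5 = 0.5236
ω = 0 → straight: x' = -0.5 + -2.0·cos(0.5236)·0.5 = -1.3660
y' = 5 + -2.0·sin(0.5236)·0.5 = 4.5000

(-1.3660, 4.5000, 0.5236)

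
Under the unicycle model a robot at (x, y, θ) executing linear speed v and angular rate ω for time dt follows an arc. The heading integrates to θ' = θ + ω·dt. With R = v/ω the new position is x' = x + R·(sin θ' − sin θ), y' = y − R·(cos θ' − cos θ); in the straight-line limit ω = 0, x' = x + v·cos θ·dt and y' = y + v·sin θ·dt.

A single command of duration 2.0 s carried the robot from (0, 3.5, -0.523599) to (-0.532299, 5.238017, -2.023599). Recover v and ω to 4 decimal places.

v = -1.0000, ω = -0.7500

Δθ = -2.023599 − -0.523599 = -1.500000
ω = Δθ/dt = -1.500000/2.0 = -0.7500
R = −Δy/(cos θ' − cos θ) = 1.3333
v = R·ω = 1.3333·-0.7500 = -1.0000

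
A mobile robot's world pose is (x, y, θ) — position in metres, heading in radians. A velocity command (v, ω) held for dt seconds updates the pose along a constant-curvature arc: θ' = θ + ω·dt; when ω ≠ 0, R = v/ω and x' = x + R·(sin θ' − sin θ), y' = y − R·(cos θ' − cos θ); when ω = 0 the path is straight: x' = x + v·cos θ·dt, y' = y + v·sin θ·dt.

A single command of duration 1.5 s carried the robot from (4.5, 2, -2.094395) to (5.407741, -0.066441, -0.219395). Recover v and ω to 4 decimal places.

Δθ = -0.219395 − -2.094395 = 1.875000
ω = Δθ/dt = 1.875000/1.5 = 1.2500
R = −Δy/(cos θ' − cos θ) = 1.4000
v = R·ω = 1.4000·1.2500 = 1.7500

v = 1.7500, ω = 1.2500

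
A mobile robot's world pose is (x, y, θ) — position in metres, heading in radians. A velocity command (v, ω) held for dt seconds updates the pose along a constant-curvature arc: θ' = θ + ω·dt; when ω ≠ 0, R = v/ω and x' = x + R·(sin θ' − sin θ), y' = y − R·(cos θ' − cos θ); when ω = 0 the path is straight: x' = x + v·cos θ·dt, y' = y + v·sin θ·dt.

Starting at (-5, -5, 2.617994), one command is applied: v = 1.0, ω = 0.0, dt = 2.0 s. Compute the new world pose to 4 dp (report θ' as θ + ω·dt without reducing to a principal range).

(-6.7321, -4.0000, 2.6180)

θ' = 2.6180 + 0.0·2.0 = 2.6180
ω = 0 → straight: x' = -5 + 1.0·cos(2.6180)·2.0 = -6.7321
y' = -5 + 1.0·sin(2.6180)·2.0 = -4.0000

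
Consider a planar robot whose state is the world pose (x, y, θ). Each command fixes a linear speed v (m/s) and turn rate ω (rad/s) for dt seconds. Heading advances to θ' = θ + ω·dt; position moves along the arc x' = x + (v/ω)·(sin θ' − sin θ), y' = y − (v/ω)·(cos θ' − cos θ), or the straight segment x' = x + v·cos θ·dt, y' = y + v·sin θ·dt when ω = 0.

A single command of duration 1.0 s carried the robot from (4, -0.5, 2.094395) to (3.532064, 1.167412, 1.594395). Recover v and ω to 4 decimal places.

Δθ = 1.594395 − 2.094395 = -0.500000
ω = Δθ/dt = -0.500000/1.0 = -0.5000
R = −Δy/(cos θ' − cos θ) = -3.5000
v = R·ω = -3.5000·-0.5000 = 1.7500

v = 1.7500, ω = -0.5000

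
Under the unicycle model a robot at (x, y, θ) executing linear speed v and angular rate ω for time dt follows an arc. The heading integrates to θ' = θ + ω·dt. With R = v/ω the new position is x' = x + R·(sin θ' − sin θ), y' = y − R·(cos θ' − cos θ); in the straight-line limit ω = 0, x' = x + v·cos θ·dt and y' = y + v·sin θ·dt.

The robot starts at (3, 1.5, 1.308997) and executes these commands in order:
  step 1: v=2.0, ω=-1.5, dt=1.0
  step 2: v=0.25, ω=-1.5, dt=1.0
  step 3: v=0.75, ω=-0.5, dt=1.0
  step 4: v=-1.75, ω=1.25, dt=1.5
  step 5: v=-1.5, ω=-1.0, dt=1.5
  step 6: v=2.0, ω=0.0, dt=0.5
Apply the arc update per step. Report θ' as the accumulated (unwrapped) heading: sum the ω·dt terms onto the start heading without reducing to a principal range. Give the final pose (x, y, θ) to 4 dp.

(2.4704, 4.5526, -1.8160)

step 1: θ'=-0.1910 (R=-1.3333) → pose (4.5410, 2.4640, -0.1910)
step 2: θ'=-1.6910 (R=-0.1667) → pose (4.6748, 2.2804, -1.6910)
step 3: θ'=-2.1910 (R=-1.5000) → pose (4.4063, 1.5884, -2.1910)
step 4: θ'=-0.3160 (R=-1.4000) → pose (3.7021, 3.7328, -0.3160)
step 5: θ'=-1.8160 (R=1.5000) → pose (2.7132, 5.5227, -1.8160)
step 6: θ'=-1.8160 (straight) → pose (2.4704, 4.5526, -1.8160)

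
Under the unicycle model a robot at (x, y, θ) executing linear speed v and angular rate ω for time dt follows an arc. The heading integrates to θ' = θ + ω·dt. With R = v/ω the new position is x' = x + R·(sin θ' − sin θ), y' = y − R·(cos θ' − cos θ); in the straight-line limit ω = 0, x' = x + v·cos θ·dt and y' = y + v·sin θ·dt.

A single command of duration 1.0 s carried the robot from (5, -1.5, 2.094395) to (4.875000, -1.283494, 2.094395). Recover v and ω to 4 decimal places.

v = 0.2500, ω = 0.0000

Δθ = 2.094395 − 2.094395 = 0.000000
ω = Δθ/dt = 0.000000/1.0 = 0.0000
ω = 0 → v = (Δx·cos θ + Δy·sin θ)/dt = 0.2500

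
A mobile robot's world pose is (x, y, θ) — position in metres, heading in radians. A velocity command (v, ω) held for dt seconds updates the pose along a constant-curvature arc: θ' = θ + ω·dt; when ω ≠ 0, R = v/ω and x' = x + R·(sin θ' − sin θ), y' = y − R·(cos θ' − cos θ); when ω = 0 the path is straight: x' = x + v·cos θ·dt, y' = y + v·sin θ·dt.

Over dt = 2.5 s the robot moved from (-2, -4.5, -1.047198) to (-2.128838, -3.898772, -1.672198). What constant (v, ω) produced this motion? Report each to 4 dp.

Δθ = -1.672198 − -1.047198 = -0.625000
ω = Δθ/dt = -0.625000/2.5 = -0.2500
R = −Δy/(cos θ' − cos θ) = 1.0000
v = R·ω = 1.0000·-0.2500 = -0.2500

v = -0.2500, ω = -0.2500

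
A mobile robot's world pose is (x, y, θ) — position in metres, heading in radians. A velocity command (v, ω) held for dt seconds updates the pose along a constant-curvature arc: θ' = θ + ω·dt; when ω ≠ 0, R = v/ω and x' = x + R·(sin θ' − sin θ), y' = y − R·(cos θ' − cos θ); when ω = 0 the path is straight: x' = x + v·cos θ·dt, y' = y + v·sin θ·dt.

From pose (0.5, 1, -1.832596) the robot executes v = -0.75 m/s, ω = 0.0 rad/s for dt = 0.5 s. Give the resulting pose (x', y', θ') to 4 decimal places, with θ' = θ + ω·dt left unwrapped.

(0.5971, 1.3622, -1.8326)

θ' = -1.8326 + 0.0·0.5 = -1.8326
ω = 0 → straight: x' = 0.5 + -0.75·cos(-1.8326)·0.5 = 0.5971
y' = 1 + -0.75·sin(-1.8326)·0.5 = 1.3622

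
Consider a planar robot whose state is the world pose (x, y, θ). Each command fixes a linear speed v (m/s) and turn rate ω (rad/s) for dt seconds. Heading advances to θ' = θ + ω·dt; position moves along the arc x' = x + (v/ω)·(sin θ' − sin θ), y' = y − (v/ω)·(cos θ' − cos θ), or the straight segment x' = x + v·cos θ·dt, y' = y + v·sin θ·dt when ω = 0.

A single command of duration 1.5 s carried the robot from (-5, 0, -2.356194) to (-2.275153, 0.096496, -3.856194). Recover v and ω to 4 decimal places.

v = -2.0000, ω = -1.0000

Δθ = -3.856194 − -2.356194 = -1.500000
ω = Δθ/dt = -1.500000/1.5 = -1.0000
R = Δx/(sin θ' − sin θ) = 2.0000
v = R·ω = 2.0000·-1.0000 = -2.0000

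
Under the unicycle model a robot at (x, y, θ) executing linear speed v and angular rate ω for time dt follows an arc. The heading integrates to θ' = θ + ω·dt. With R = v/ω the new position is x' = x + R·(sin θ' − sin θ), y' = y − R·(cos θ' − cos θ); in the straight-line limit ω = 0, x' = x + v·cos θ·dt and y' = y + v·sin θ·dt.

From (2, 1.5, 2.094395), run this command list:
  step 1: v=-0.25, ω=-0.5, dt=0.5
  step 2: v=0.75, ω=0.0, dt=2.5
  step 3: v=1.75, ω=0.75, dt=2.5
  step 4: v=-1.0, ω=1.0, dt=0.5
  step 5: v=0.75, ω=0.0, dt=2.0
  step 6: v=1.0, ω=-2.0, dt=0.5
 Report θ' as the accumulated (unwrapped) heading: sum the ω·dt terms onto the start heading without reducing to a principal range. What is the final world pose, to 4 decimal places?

step 1: θ'=1.8444 (R=0.5000) → pose (2.0484, 1.3851, 1.8444)
step 2: θ'=1.8444 (straight) → pose (1.5418, 3.1904, 1.8444)
step 3: θ'=3.7194 (R=2.3333) → pose (-1.9792, 4.5144, 3.7194)
step 4: θ'=4.2194 (R=-1.0000) → pose (-1.6445, 4.8788, 4.2194)
step 5: θ'=4.2194 (straight) → pose (-2.3544, 3.5575, 4.2194)
step 6: θ'=3.2194 (R=-0.5000) → pose (-2.7560, 3.2956, 3.2194)

(-2.7560, 3.2956, 3.2194)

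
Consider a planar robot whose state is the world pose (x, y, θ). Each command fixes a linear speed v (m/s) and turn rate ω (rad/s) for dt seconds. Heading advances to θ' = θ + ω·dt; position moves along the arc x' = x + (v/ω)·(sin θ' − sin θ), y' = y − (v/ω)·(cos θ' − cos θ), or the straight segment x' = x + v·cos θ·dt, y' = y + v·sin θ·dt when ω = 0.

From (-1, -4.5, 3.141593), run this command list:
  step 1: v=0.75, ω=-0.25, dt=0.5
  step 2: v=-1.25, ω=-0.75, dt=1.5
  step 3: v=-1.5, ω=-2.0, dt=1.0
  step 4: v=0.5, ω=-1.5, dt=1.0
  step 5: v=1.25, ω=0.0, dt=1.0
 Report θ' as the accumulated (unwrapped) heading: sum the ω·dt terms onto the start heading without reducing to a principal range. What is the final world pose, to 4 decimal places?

(-0.5430, -8.1798, -1.6084)

step 1: θ'=3.0166 (R=-3.0000) → pose (-1.3740, -4.4766, 3.0166)
step 2: θ'=1.8916 (R=1.6667) → pose (-0.0002, -5.6047, 1.8916)
step 3: θ'=-0.1084 (R=0.7500) → pose (-0.7931, -6.5868, -0.1084)
step 4: θ'=-1.6084 (R=-0.3333) → pose (-0.4960, -6.9307, -1.6084)
step 5: θ'=-1.6084 (straight) → pose (-0.5430, -8.1798, -1.6084)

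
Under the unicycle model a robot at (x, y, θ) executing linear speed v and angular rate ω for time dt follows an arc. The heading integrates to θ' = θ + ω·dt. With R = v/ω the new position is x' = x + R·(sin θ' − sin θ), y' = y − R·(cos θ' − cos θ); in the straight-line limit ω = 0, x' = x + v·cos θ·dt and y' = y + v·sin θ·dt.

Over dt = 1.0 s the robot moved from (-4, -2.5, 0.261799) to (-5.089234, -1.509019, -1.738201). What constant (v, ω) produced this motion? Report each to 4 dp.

v = -1.7500, ω = -2.0000

Δθ = -1.738201 − 0.261799 = -2.000000
ω = Δθ/dt = -2.000000/1.0 = -2.0000
R = Δx/(sin θ' − sin θ) = 0.8750
v = R·ω = 0.8750·-2.0000 = -1.7500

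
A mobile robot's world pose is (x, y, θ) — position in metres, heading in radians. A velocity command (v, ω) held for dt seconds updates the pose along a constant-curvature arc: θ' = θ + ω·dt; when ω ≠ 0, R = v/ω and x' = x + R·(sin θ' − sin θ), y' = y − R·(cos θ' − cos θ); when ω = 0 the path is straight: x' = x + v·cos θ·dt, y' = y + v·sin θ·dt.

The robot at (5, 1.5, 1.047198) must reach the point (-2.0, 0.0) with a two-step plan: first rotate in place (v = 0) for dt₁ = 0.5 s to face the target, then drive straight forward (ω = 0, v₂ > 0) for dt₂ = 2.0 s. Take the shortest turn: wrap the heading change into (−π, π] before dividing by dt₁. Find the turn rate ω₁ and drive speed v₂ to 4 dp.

ω₁ = 4.6110, v₂ = 3.5795

heading to target = atan2(0−1.5, -2−5) = -2.9305
Δθ = wrap(-2.9305 − 1.0472) = 2.3055; ω₁ = Δθ/dt₁ = 4.6110
distance = √((-2−5)² + (0−1.5)²) = 7.1589; v₂ = distance/dt₂ = 3.5795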